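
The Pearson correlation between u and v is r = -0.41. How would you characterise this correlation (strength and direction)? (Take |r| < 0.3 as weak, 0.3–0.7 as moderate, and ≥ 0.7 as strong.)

r = -0.41 < 0 so the relationship is negative.
|r| = 0.41, which falls in the moderate range.

moderate negative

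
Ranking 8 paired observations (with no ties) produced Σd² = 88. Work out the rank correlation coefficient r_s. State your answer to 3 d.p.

ρ = 1 − 6Σd² / [n(n²−1)] = 1 − 6×88 / (8×63)
  = 1 − 528/504 = 1 − 1.0476 ≈ -0.048

-0.048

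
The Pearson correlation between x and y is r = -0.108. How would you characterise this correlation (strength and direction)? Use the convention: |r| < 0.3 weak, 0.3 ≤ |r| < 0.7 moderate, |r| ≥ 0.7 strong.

r = -0.108 < 0 so the relationship is negative.
|r| = 0.108, which falls in the weak range.

weak negative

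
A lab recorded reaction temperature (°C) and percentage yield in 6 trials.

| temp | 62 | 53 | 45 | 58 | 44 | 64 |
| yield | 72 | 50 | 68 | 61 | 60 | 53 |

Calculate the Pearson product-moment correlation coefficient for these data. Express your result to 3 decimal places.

-0.093

n = 6, Σx = 326, Σy = 364, Σx² = 18074, Σy² = 22438, Σxy = 19744
nΣxy − ΣxΣy = 118464 − 118664 = -200
nΣx² − (Σx)² = 108444 − 106276 = 2168; nΣy² − (Σy)² = 134628 − 132496 = 2132
r = -200 / √(2168 × 2132) = -200 / 2149.9246 ≈ -0.093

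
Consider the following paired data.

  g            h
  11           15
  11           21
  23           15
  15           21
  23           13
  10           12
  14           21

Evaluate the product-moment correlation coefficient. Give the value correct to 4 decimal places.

-0.2590

n = 7, Σg = 107, Σh = 118, Σg² = 1821, Σh² = 2086, Σgh = 1769
nΣgh − ΣgΣh = 12383 − 12626 = -243
nΣg² − (Σg)² = 12747 − 11449 = 1298; nΣh² − (Σh)² = 14602 − 13924 = 678
r = -243 / √(1298 × 678) = -243 / 938.1066 ≈ -0.2590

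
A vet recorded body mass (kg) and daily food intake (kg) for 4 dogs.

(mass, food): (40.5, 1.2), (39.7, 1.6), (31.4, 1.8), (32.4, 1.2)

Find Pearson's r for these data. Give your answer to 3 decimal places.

-0.299

n = 4, Σx = 144, Σy = 5.8, Σx² = 5252.06, Σy² = 8.68, Σxy = 207.52
nΣxy − ΣxΣy = 830.08 − 835.2 = -5.12
nΣx² − (Σx)² = 21008.24 − 20736 = 272.24; nΣy² − (Σy)² = 34.72 − 33.64 = 1.08
r = -5.12 / √(272.24 × 1.08) = -5.12 / 17.1470 ≈ -0.299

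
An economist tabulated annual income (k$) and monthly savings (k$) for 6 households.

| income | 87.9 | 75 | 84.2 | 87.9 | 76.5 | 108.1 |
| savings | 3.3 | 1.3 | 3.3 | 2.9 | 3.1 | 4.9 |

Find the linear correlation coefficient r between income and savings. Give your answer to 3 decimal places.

0.865

n = 6, Σx = 519.6, Σy = 18.8, Σx² = 45705.32, Σy² = 65.5, Σxy = 1687.18
nΣxy − ΣxΣy = 10123.08 − 9768.48 = 354.6
nΣx² − (Σx)² = 274231.92 − 269984.16 = 4247.76; nΣy² − (Σy)² = 393 − 353.44 = 39.56
r = 354.6 / √(4247.76 × 39.56) = 354.6 / 409.9285 ≈ 0.865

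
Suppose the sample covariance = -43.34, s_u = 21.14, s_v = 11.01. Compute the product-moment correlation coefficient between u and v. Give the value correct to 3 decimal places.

r = Cov(u,v) / (s_u · s_v) = -43.34 / (21.14 × 11.01)
  = -43.34 / 232.7514 ≈ -0.186

-0.186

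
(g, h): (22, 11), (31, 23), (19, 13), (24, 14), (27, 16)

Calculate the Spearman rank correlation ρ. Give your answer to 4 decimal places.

0.9000

Rank g: 2, 5, 1, 3, 4
Rank h: 1, 5, 2, 3, 4
d = rank(g) − rank(h): 1, 0, -1, 0, 0; Σd² = 2
ρ = 1 − 6Σd² / [n(n²−1)] = 1 − 6×2 / (5×24) = 1 − 12/120 ≈ 0.9000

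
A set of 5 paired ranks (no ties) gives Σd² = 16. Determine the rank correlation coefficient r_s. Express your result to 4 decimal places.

ρ = 1 − 6Σd² / [n(n²−1)] = 1 − 6×16 / (5×24)
  = 1 − 96/120 = 1 − 0.80000 ≈ 0.2000

0.2000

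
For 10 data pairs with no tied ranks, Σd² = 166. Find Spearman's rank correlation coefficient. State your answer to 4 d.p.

-0.0061

ρ = 1 − 6Σd² / [n(n²−1)] = 1 − 6×166 / (10×99)
  = 1 − 996/990 = 1 − 1.00606 ≈ -0.0061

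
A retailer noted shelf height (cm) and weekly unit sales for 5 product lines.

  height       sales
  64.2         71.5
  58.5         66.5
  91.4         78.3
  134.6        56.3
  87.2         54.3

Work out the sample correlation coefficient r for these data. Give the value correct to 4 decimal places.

-0.4504

n = 5, Σx = 435.9, Σy = 326.9, Σx² = 41618.85, Σy² = 21783.57, Σxy = 27950.11
nΣxy − ΣxΣy = 139750.55 − 142495.71 = -2745.16
nΣx² − (Σx)² = 208094.25 − 190008.81 = 18085.44; nΣy² − (Σy)² = 108917.85 − 106863.61 = 2054.24
r = -2745.16 / √(18085.44 × 2054.24) = -2745.16 / 6095.2305 ≈ -0.4504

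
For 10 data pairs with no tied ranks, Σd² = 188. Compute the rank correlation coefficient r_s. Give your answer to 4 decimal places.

-0.1394

ρ = 1 − 6Σd² / [n(n²−1)] = 1 − 6×188 / (10×99)
  = 1 − 1128/990 = 1 − 1.13939 ≈ -0.1394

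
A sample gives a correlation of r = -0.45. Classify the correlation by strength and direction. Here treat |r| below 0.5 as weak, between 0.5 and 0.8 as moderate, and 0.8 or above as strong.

r = -0.45 < 0 so the relationship is negative.
|r| = 0.45, which falls in the weak range.

weak negative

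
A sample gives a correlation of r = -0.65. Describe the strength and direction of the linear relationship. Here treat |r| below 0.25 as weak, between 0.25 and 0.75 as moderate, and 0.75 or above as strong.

moderate negative

r = -0.65 < 0 so the relationship is negative.
|r| = 0.65, which falls in the moderate range.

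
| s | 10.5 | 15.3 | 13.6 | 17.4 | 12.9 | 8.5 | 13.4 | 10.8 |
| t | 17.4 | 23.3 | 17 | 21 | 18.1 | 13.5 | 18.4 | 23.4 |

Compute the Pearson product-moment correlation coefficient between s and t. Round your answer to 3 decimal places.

n = 8, Σs = 102.4, Σt = 152.1, Σs² = 1366.92, Σt² = 2971.63, Σst = 1983.31
nΣst − ΣsΣt = 15866.48 − 15575.04 = 291.44
nΣs² − (Σs)² = 10935.36 − 10485.76 = 449.6; nΣt² − (Σt)² = 23773.04 − 23134.41 = 638.63
r = 291.44 / √(449.6 × 638.63) = 291.44 / 535.8433 ≈ 0.544

0.544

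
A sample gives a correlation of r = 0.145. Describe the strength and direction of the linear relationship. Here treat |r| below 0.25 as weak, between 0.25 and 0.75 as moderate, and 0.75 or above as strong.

r = 0.145 > 0 so the relationship is positive.
|r| = 0.145, which falls in the weak range.

weak positive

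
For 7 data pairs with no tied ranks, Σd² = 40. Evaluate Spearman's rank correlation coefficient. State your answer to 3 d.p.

0.286

ρ = 1 − 6Σd² / [n(n²−1)] = 1 − 6×40 / (7×48)
  = 1 − 240/336 = 1 − 0.7143 ≈ 0.286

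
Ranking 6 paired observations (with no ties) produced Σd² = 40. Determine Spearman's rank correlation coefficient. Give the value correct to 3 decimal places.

-0.143

ρ = 1 − 6Σd² / [n(n²−1)] = 1 − 6×40 / (6×35)
  = 1 − 240/210 = 1 − 1.1429 ≈ -0.143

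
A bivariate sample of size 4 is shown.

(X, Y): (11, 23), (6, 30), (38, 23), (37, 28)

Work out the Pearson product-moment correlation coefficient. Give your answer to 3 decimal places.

n = 4, ΣX = 92, ΣY = 104, ΣX² = 2970, ΣY² = 2742, ΣXY = 2343
nΣXY − ΣXΣY = 9372 − 9568 = -196
nΣX² − (ΣX)² = 11880 − 8464 = 3416; nΣY² − (ΣY)² = 10968 − 10816 = 152
r = -196 / √(3416 × 152) = -196 / 720.5775 ≈ -0.272

-0.272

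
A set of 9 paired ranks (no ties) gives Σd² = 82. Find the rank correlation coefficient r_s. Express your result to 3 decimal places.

ρ = 1 − 6Σd² / [n(n²−1)] = 1 − 6×82 / (9×80)
  = 1 − 492/720 = 1 − 0.6833 ≈ 0.317

0.317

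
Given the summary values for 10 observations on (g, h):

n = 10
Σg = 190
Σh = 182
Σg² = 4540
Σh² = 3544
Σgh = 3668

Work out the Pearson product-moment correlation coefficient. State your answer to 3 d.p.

0.452

r = (nΣgh − ΣgΣh) / √[(nΣg² − (Σg)²)(nΣh² − (Σh)²)]
Numerator: 10×3668 − 190×182 = 2100
Denominator: √[(45400 − 36100)(35440 − 33124)] = √[9300 × 2316] = 4640.9913
r = 2100 / 4640.9913 ≈ 0.452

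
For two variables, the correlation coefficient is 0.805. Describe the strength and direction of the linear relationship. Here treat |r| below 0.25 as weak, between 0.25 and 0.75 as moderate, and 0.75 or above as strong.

r = 0.805 > 0 so the relationship is positive.
|r| = 0.805, which falls in the strong range.

strong positive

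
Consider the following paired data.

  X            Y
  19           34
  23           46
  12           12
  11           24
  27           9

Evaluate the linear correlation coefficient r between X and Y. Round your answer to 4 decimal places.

n = 5, ΣX = 92, ΣY = 125, ΣX² = 1884, ΣY² = 4073, ΣXY = 2355
nΣXY − ΣXΣY = 11775 − 11500 = 275
nΣX² − (ΣX)² = 9420 − 8464 = 956; nΣY² − (ΣY)² = 20365 − 15625 = 4740
r = 275 / √(956 × 4740) = 275 / 2128.7179 ≈ 0.1292

0.1292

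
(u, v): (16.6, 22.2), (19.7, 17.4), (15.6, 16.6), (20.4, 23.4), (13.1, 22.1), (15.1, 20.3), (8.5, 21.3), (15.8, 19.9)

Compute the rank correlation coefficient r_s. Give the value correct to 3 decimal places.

Rank u: 6, 7, 4, 8, 2, 3, 1, 5
Rank v: 7, 2, 1, 8, 6, 4, 5, 3
d = rank(u) − rank(v): -1, 5, 3, 0, -4, -1, -4, 2; Σd² = 72
ρ = 1 − 6Σd² / [n(n²−1)] = 1 − 6×72 / (8×63) = 1 − 432/504 ≈ 0.143

0.143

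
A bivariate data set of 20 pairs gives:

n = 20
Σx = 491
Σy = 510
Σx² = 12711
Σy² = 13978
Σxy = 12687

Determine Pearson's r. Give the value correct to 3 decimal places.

0.208

r = (nΣxy − ΣxΣy) / √[(nΣx² − (Σx)²)(nΣy² − (Σy)²)]
Numerator: 20×12687 − 491×510 = 3330
Denominator: √[(254220 − 241081)(279560 − 260100)] = √[13139 × 19460] = 15990.1513
r = 3330 / 15990.1513 ≈ 0.208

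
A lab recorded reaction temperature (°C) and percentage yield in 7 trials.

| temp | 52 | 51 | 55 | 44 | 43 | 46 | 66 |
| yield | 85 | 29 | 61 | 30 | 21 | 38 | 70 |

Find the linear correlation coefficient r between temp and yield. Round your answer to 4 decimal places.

n = 7, Σx = 357, Σy = 334, Σx² = 18587, Σy² = 19472, Σxy = 17845
nΣxy − ΣxΣy = 124915 − 119238 = 5677
nΣx² − (Σx)² = 130109 − 127449 = 2660; nΣy² − (Σy)² = 136304 − 111556 = 24748
r = 5677 / √(2660 × 24748) = 5677 / 8113.5492 ≈ 0.6997

0.6997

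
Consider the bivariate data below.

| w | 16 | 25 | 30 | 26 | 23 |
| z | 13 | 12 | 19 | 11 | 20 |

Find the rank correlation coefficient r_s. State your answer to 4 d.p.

-0.2000

Rank w: 1, 3, 5, 4, 2
Rank z: 3, 2, 4, 1, 5
d = rank(w) − rank(z): -2, 1, 1, 3, -3; Σd² = 24
ρ = 1 − 6Σd² / [n(n²−1)] = 1 − 6×24 / (5×24) = 1 − 144/120 ≈ -0.2000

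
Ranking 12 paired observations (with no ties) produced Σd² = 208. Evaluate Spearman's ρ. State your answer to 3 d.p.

ρ = 1 − 6Σd² / [n(n²−1)] = 1 − 6×208 / (12×143)
  = 1 − 1248/1716 = 1 − 0.7273 ≈ 0.273

0.273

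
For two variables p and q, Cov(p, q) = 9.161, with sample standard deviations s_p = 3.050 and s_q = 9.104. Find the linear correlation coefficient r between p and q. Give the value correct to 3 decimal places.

0.330

r = Cov(p,q) / (s_p · s_q) = 9.161 / (3.050 × 9.104)
  = 9.161 / 27.7672 ≈ 0.330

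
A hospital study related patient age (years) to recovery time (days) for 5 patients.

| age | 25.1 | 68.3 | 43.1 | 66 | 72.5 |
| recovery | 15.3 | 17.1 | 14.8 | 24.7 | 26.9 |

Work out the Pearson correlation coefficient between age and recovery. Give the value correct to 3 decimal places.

n = 5, Σx = 275, Σy = 98.8, Σx² = 16764.76, Σy² = 2079.24, Σxy = 5770.29
nΣxy − ΣxΣy = 28851.45 − 27170 = 1681.45
nΣx² − (Σx)² = 83823.8 − 75625 = 8198.8; nΣy² − (Σy)² = 10396.2 − 9761.44 = 634.76
r = 1681.45 / √(8198.8 × 634.76) = 1681.45 / 2281.2870 ≈ 0.737

0.737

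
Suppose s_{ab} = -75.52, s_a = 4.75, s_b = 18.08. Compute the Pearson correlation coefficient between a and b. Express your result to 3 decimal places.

-0.879

r = Cov(a,b) / (s_a · s_b) = -75.52 / (4.75 × 18.08)
  = -75.52 / 85.8800 ≈ -0.879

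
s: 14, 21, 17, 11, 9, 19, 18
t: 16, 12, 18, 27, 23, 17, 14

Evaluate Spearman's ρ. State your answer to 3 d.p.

Rank s: 3, 7, 4, 2, 1, 6, 5
Rank t: 3, 1, 5, 7, 6, 4, 2
d = rank(s) − rank(t): 0, 6, -1, -5, -5, 2, 3; Σd² = 100
ρ = 1 − 6Σd² / [n(n²−1)] = 1 − 6×100 / (7×48) = 1 − 600/336 ≈ -0.786

-0.786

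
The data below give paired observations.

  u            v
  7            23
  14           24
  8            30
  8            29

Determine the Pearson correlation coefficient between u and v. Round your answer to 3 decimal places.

n = 4, Σu = 37, Σv = 106, Σu² = 373, Σv² = 2846, Σuv = 969
nΣuv − ΣuΣv = 3876 − 3922 = -46
nΣu² − (Σu)² = 1492 − 1369 = 123; nΣv² − (Σv)² = 11384 − 11236 = 148
r = -46 / √(123 × 148) = -46 / 134.9222 ≈ -0.341

-0.341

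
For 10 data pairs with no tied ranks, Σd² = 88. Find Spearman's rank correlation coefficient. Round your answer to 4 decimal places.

ρ = 1 − 6Σd² / [n(n²−1)] = 1 − 6×88 / (10×99)
  = 1 − 528/990 = 1 − 0.53333 ≈ 0.4667

0.4667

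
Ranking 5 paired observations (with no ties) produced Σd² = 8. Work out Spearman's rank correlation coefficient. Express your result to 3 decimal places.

0.600

ρ = 1 − 6Σd² / [n(n²−1)] = 1 − 6×8 / (5×24)
  = 1 − 48/120 = 1 − 0.4000 ≈ 0.600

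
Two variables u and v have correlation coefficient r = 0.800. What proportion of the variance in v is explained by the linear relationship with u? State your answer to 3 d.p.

r² = (0.800)² = 0.640

0.640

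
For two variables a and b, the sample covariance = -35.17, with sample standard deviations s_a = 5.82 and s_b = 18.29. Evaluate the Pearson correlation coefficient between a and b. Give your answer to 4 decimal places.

-0.3304

r = Cov(a,b) / (s_a · s_b) = -35.17 / (5.82 × 18.29)
  = -35.17 / 106.4478 ≈ -0.3304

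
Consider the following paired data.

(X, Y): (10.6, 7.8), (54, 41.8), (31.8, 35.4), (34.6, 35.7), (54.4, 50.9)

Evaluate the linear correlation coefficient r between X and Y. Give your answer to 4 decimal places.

n = 5, ΣX = 185.4, ΣY = 171.6, ΣX² = 8196.12, ΣY² = 6926.54, ΣXY = 7469.78
nΣXY − ΣXΣY = 37348.9 − 31814.64 = 5534.26
nΣX² − (ΣX)² = 40980.6 − 34373.16 = 6607.44; nΣY² − (ΣY)² = 34632.7 − 29446.56 = 5186.14
r = 5534.26 / √(6607.44 × 5186.14) = 5534.26 / 5853.8115 ≈ 0.9454

0.9454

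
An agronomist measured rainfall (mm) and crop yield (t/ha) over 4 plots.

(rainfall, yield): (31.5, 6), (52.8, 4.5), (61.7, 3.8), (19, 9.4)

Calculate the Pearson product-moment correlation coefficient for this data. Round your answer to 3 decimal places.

n = 4, Σx = 165, Σy = 23.7, Σx² = 7947.98, Σy² = 159.05, Σxy = 839.66
nΣxy − ΣxΣy = 3358.64 − 3910.5 = -551.86
nΣx² − (Σx)² = 31791.92 − 27225 = 4566.92; nΣy² − (Σy)² = 636.2 − 561.69 = 74.51
r = -551.86 / √(4566.92 × 74.51) = -551.86 / 583.3363 ≈ -0.946

-0.946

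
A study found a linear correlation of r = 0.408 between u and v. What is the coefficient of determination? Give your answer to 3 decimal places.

r² = (0.408)² = 0.166

0.166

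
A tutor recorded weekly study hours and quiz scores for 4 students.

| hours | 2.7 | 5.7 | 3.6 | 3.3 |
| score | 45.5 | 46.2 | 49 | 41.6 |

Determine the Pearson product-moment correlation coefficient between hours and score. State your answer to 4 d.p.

n = 4, Σx = 15.3, Σy = 182.3, Σx² = 63.63, Σy² = 8336.25, Σxy = 699.87
nΣxy − ΣxΣy = 2799.48 − 2789.19 = 10.29
nΣx² − (Σx)² = 254.52 − 234.09 = 20.43; nΣy² − (Σy)² = 33345 − 33233.29 = 111.71
r = 10.29 / √(20.43 × 111.71) = 10.29 / 47.7727 ≈ 0.2154

0.2154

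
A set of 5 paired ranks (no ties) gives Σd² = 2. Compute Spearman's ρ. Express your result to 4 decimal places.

ρ = 1 − 6Σd² / [n(n²−1)] = 1 − 6×2 / (5×24)
  = 1 − 12/120 = 1 − 0.10000 ≈ 0.9000

0.9000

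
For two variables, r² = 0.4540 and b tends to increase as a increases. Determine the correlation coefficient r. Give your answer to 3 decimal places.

0.674

|r| = √0.4540 = 0.674
The association is positive, so r = 0.674.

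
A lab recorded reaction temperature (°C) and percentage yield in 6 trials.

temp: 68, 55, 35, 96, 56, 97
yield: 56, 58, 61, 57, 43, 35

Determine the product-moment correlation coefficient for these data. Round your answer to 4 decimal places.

n = 6, Σx = 407, Σy = 310, Σx² = 30635, Σy² = 16544, Σxy = 20408
nΣxy − ΣxΣy = 122448 − 126170 = -3722
nΣx² − (Σx)² = 183810 − 165649 = 18161; nΣy² − (Σy)² = 99264 − 96100 = 3164
r = -3722 / √(18161 × 3164) = -3722 / 7580.3301 ≈ -0.4910

-0.4910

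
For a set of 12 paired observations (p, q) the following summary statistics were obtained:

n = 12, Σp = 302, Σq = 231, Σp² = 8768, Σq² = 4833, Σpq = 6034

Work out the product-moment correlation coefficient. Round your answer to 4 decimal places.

r = (nΣpq − ΣpΣq) / √[(nΣp² − (Σp)²)(nΣq² − (Σq)²)]
Numerator: 12×6034 − 302×231 = 2646
Denominator: √[(105216 − 91204)(57996 − 53361)] = √[14012 × 4635] = 8058.8845
r = 2646 / 8058.8845 ≈ 0.3283

0.3283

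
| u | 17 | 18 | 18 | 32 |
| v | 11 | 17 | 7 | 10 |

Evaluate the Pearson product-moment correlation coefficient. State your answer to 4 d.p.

-0.1909

n = 4, Σu = 85, Σv = 45, Σu² = 1961, Σv² = 559, Σuv = 939
nΣuv − ΣuΣv = 3756 − 3825 = -69
nΣu² − (Σu)² = 7844 − 7225 = 619; nΣv² − (Σv)² = 2236 − 2025 = 211
r = -69 / √(619 × 211) = -69 / 361.3987 ≈ -0.1909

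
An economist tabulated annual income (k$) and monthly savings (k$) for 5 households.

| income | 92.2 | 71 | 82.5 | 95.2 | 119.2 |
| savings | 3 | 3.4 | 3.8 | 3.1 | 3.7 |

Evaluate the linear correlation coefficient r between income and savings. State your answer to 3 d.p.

n = 5, Σx = 460.1, Σy = 17, Σx² = 43619.77, Σy² = 58.3, Σxy = 1567.66
nΣxy − ΣxΣy = 7838.3 − 7821.7 = 16.6
nΣx² − (Σx)² = 218098.85 − 211692.01 = 6406.84; nΣy² − (Σy)² = 291.5 − 289 = 2.5
r = 16.6 / √(6406.84 × 2.5) = 16.6 / 126.5587 ≈ 0.131

0.131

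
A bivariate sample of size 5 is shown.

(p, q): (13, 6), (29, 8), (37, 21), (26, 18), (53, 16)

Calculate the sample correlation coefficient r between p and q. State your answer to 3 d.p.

n = 5, Σp = 158, Σq = 69, Σp² = 5864, Σq² = 1121, Σpq = 2403
nΣpq − ΣpΣq = 12015 − 10902 = 1113
nΣp² − (Σp)² = 29320 − 24964 = 4356; nΣq² − (Σq)² = 5605 − 4761 = 844
r = 1113 / √(4356 × 844) = 1113 / 1917.4108 ≈ 0.580

0.580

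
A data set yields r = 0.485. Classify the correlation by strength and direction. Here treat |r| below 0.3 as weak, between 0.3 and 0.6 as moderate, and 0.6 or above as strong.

moderate positive

r = 0.485 > 0 so the relationship is positive.
|r| = 0.485, which falls in the moderate range.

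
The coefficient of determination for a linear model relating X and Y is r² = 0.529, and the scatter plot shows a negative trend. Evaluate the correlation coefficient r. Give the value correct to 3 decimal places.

-0.727

|r| = √0.529 = 0.727
The association is negative, so r = −0.727.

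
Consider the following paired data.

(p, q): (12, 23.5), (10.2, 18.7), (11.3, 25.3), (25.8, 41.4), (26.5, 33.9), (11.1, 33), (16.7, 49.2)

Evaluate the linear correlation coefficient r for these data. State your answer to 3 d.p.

0.576

n = 7, Σp = 113.6, Σq = 225, Σp² = 2145.72, Σq² = 7914.84, Σpq = 3913.04
nΣpq − ΣpΣq = 27391.28 − 25560 = 1831.28
nΣp² − (Σp)² = 15020.04 − 12904.96 = 2115.08; nΣq² − (Σq)² = 55403.88 − 50625 = 4778.88
r = 1831.28 / √(2115.08 × 4778.88) = 1831.28 / 3179.2630 ≈ 0.576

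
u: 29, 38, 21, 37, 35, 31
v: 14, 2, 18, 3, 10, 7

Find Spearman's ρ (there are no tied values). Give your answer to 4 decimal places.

-0.9429

Rank u: 2, 6, 1, 5, 4, 3
Rank v: 5, 1, 6, 2, 4, 3
d = rank(u) − rank(v): -3, 5, -5, 3, 0, 0; Σd² = 68
ρ = 1 − 6Σd² / [n(n²−1)] = 1 − 6×68 / (6×35) = 1 − 408/210 ≈ -0.9429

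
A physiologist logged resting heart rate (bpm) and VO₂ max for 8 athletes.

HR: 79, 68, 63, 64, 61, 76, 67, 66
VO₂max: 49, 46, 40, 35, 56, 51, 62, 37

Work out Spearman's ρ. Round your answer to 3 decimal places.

0.190

Rank HR: 8, 6, 2, 3, 1, 7, 5, 4
Rank VO₂max: 5, 4, 3, 1, 7, 6, 8, 2
d = rank(HR) − rank(VO₂max): 3, 2, -1, 2, -6, 1, -3, 2; Σd² = 68
ρ = 1 − 6Σd² / [n(n²−1)] = 1 − 6×68 / (8×63) = 1 − 408/504 ≈ 0.190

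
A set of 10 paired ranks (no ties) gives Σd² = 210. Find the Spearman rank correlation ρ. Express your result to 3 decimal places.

-0.273

ρ = 1 − 6Σd² / [n(n²−1)] = 1 − 6×210 / (10×99)
  = 1 − 1260/990 = 1 − 1.2727 ≈ -0.273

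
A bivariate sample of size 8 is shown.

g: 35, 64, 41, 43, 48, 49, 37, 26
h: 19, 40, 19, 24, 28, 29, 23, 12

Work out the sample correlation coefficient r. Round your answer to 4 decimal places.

0.9744

n = 8, Σg = 343, Σh = 194, Σg² = 15601, Σh² = 5196, Σgh = 8964
nΣgh − ΣgΣh = 71712 − 66542 = 5170
nΣg² − (Σg)² = 124808 − 117649 = 7159; nΣh² − (Σh)² = 41568 − 37636 = 3932
r = 5170 / √(7159 × 3932) = 5170 / 5305.5808 ≈ 0.9744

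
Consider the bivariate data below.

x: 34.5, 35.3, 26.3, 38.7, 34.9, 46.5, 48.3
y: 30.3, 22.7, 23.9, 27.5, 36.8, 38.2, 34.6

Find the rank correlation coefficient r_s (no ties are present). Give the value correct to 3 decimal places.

0.429

Rank x: 2, 4, 1, 5, 3, 6, 7
Rank y: 4, 1, 2, 3, 6, 7, 5
d = rank(x) − rank(y): -2, 3, -1, 2, -3, -1, 2; Σd² = 32
ρ = 1 − 6Σd² / [n(n²−1)] = 1 − 6×32 / (7×48) = 1 − 192/336 ≈ 0.429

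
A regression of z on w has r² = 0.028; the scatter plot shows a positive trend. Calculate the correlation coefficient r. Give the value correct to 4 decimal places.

0.1673

|r| = √0.028 = 0.1673
The association is positive, so r = 0.1673.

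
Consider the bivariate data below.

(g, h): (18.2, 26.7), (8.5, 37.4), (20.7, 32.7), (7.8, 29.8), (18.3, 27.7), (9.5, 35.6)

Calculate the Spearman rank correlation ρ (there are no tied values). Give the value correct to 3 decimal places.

Rank g: 4, 2, 6, 1, 5, 3
Rank h: 1, 6, 4, 3, 2, 5
d = rank(g) − rank(h): 3, -4, 2, -2, 3, -2; Σd² = 46
ρ = 1 − 6Σd² / [n(n²−1)] = 1 − 6×46 / (6×35) = 1 − 276/210 ≈ -0.314

-0.314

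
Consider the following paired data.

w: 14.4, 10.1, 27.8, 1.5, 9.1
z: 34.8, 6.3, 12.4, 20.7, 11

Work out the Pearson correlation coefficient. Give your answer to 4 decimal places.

-0.0718

n = 5, Σw = 62.9, Σz = 85.2, Σw² = 1167.27, Σz² = 1953.98, Σwz = 1040.62
nΣwz − ΣwΣz = 5203.1 − 5359.08 = -155.98
nΣw² − (Σw)² = 5836.35 − 3956.41 = 1879.94; nΣz² − (Σz)² = 9769.9 − 7259.04 = 2510.86
r = -155.98 / √(1879.94 × 2510.86) = -155.98 / 2172.6173 ≈ -0.0718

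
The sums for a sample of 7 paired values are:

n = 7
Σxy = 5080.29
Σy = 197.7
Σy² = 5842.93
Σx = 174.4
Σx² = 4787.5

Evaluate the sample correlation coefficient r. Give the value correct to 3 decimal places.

0.457

r = (nΣxy − ΣxΣy) / √[(nΣx² − (Σx)²)(nΣy² − (Σy)²)]
Numerator: 7×5080.29 − 174.4×197.7 = 1083.15
Denominator: √[(33512.5 − 30415.36)(40900.51 − 39085.29)] = √[3097.14 × 1815.22] = 2371.0737
r = 1083.15 / 2371.0737 ≈ 0.457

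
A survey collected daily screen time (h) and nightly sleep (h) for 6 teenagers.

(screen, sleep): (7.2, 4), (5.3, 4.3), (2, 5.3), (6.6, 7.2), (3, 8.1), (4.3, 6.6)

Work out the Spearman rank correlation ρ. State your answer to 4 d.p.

Rank screen: 6, 4, 1, 5, 2, 3
Rank sleep: 1, 2, 3, 5, 6, 4
d = rank(screen) − rank(sleep): 5, 2, -2, 0, -4, -1; Σd² = 50
ρ = 1 − 6Σd² / [n(n²−1)] = 1 − 6×50 / (6×35) = 1 − 300/210 ≈ -0.4286

-0.4286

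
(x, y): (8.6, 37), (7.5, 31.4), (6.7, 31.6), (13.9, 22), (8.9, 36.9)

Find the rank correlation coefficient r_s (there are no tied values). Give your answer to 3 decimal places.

-0.200

Rank x: 3, 2, 1, 5, 4
Rank y: 5, 2, 3, 1, 4
d = rank(x) − rank(y): -2, 0, -2, 4, 0; Σd² = 24
ρ = 1 − 6Σd² / [n(n²−1)] = 1 − 6×24 / (5×24) = 1 − 144/120 ≈ -0.200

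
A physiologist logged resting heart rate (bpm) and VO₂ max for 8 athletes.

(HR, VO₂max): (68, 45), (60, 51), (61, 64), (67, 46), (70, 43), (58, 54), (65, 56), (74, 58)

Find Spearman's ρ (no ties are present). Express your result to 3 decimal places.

-0.262

Rank HR: 6, 2, 3, 5, 7, 1, 4, 8
Rank VO₂max: 2, 4, 8, 3, 1, 5, 6, 7
d = rank(HR) − rank(VO₂max): 4, -2, -5, 2, 6, -4, -2, 1; Σd² = 106
ρ = 1 − 6Σd² / [n(n²−1)] = 1 − 6×106 / (8×63) = 1 − 636/504 ≈ -0.262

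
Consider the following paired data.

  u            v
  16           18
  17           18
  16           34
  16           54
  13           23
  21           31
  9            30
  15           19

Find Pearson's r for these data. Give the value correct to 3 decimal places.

0.058

n = 8, Σu = 123, Σv = 227, Σu² = 1973, Σv² = 7471, Σuv = 3507
nΣuv − ΣuΣv = 28056 − 27921 = 135
nΣu² − (Σu)² = 15784 − 15129 = 655; nΣv² − (Σv)² = 59768 − 51529 = 8239
r = 135 / √(655 × 8239) = 135 / 2323.0465 ≈ 0.058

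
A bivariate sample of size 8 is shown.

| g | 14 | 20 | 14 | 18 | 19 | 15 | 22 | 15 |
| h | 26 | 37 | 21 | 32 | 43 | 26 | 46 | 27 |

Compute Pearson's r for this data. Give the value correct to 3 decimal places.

n = 8, Σg = 137, Σh = 258, Σg² = 2411, Σh² = 8880, Σgh = 4598
nΣgh − ΣgΣh = 36784 − 35346 = 1438
nΣg² − (Σg)² = 19288 − 18769 = 519; nΣh² − (Σh)² = 71040 − 66564 = 4476
r = 1438 / √(519 × 4476) = 1438 / 1524.1535 ≈ 0.943

0.943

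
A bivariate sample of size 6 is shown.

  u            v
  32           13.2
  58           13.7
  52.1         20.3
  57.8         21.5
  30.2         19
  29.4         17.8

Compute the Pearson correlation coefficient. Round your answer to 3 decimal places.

n = 6, Σu = 259.5, Σv = 105.5, Σu² = 12219.65, Σv² = 1914.11, Σuv = 4614.45
nΣuv − ΣuΣv = 27686.7 − 27377.25 = 309.45
nΣu² − (Σu)² = 73317.9 − 67340.25 = 5977.65; nΣv² − (Σv)² = 11484.66 − 11130.25 = 354.41
r = 309.45 / √(5977.65 × 354.41) = 309.45 / 1455.5202 ≈ 0.213

0.213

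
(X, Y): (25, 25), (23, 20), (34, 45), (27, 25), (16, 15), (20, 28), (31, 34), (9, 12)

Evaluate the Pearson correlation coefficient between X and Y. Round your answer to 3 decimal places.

n = 8, ΣX = 185, ΣY = 204, ΣX² = 4737, ΣY² = 5984, ΣXY = 5252
nΣXY − ΣXΣY = 42016 − 37740 = 4276
nΣX² − (ΣX)² = 37896 − 34225 = 3671; nΣY² − (ΣY)² = 47872 − 41616 = 6256
r = 4276 / √(3671 × 6256) = 4276 / 4792.2621 ≈ 0.892

0.892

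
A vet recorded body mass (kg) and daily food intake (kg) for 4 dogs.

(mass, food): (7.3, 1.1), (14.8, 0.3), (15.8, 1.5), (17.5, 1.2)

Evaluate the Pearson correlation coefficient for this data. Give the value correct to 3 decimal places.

0.056

n = 4, Σx = 55.4, Σy = 4.1, Σx² = 828.22, Σy² = 4.99, Σxy = 57.17
nΣxy − ΣxΣy = 228.68 − 227.14 = 1.54
nΣx² − (Σx)² = 3312.88 − 3069.16 = 243.72; nΣy² − (Σy)² = 19.96 − 16.81 = 3.15
r = 1.54 / √(243.72 × 3.15) = 1.54 / 27.7077 ≈ 0.056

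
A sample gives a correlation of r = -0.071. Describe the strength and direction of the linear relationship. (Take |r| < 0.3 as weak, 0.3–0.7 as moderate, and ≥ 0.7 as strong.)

r = -0.071 < 0 so the relationship is negative.
|r| = 0.071, which falls in the weak range.

weak negative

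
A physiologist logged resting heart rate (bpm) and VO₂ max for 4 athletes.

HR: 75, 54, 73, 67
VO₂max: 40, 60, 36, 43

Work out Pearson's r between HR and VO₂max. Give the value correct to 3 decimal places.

-0.963

n = 4, Σx = 269, Σy = 179, Σx² = 18359, Σy² = 8345, Σxy = 11749
nΣxy − ΣxΣy = 46996 − 48151 = -1155
nΣx² − (Σx)² = 73436 − 72361 = 1075; nΣy² − (Σy)² = 33380 − 32041 = 1339
r = -1155 / √(1075 × 1339) = -1155 / 1199.7604 ≈ -0.963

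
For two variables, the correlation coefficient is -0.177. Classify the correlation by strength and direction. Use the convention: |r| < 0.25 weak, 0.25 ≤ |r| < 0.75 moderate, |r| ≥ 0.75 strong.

r = -0.177 < 0 so the relationship is negative.
|r| = 0.177, which falls in the weak range.

weak negative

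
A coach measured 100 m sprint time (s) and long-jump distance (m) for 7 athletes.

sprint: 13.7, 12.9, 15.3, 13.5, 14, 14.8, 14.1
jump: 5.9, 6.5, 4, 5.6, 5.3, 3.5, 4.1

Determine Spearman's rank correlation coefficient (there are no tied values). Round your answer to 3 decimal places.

-0.929

Rank sprint: 3, 1, 7, 2, 4, 6, 5
Rank jump: 6, 7, 2, 5, 4, 1, 3
d = rank(sprint) − rank(jump): -3, -6, 5, -3, 0, 5, 2; Σd² = 108
ρ = 1 − 6Σd² / [n(n²−1)] = 1 − 6×108 / (7×48) = 1 − 648/336 ≈ -0.929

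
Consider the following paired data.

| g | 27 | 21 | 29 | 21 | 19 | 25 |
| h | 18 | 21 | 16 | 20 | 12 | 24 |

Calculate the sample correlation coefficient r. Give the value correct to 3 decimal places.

0.146

n = 6, Σg = 142, Σh = 111, Σg² = 3438, Σh² = 2141, Σgh = 2639
nΣgh − ΣgΣh = 15834 − 15762 = 72
nΣg² − (Σg)² = 20628 − 20164 = 464; nΣh² − (Σh)² = 12846 − 12321 = 525
r = 72 / √(464 × 525) = 72 / 493.5585 ≈ 0.146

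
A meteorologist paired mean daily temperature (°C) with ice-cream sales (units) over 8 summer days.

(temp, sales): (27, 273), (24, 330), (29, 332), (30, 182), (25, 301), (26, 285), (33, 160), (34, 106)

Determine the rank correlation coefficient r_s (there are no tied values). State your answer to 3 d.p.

Rank temp: 4, 1, 5, 6, 2, 3, 7, 8
Rank sales: 4, 7, 8, 3, 6, 5, 2, 1
d = rank(temp) − rank(sales): 0, -6, -3, 3, -4, -2, 5, 7; Σd² = 148
ρ = 1 − 6Σd² / [n(n²−1)] = 1 − 6×148 / (8×63) = 1 − 888/504 ≈ -0.762

-0.762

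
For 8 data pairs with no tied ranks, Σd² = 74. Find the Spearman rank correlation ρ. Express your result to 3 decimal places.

0.119

ρ = 1 − 6Σd² / [n(n²−1)] = 1 − 6×74 / (8×63)
  = 1 − 444/504 = 1 − 0.8810 ≈ 0.119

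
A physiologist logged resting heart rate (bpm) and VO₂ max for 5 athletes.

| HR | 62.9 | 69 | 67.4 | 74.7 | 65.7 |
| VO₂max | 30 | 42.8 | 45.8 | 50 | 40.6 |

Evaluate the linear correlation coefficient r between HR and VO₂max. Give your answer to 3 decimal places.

0.882

n = 5, Σx = 339.7, Σy = 209.2, Σx² = 23156.75, Σy² = 8977.84, Σxy = 14329.54
nΣxy − ΣxΣy = 71647.7 − 71065.24 = 582.46
nΣx² − (Σx)² = 115783.75 − 115396.09 = 387.66; nΣy² − (Σy)² = 44889.2 − 43764.64 = 1124.56
r = 582.46 / √(387.66 × 1124.56) = 582.46 / 660.2628 ≈ 0.882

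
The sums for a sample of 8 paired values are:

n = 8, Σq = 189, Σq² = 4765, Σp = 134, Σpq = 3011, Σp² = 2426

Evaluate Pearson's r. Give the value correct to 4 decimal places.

-0.6633

r = (nΣpq − ΣpΣq) / √[(nΣp² − (Σp)²)(nΣq² − (Σq)²)]
Numerator: 8×3011 − 134×189 = -1238
Denominator: √[(19408 − 17956)(38120 − 35721)] = √[1452 × 2399] = 1866.3730
r = -1238 / 1866.3730 ≈ -0.6633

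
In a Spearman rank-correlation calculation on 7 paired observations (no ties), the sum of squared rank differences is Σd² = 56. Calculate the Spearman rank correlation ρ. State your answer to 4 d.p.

0.0000

ρ = 1 − 6Σd² / [n(n²−1)] = 1 − 6×56 / (7×48)
  = 1 − 336/336 = 1 − 1.00000 ≈ 0.0000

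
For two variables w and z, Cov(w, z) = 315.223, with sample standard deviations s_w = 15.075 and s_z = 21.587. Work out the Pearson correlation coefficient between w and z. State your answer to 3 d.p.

r = Cov(w,z) / (s_w · s_z) = 315.223 / (15.075 × 21.587)
  = 315.223 / 325.4240 ≈ 0.969

0.969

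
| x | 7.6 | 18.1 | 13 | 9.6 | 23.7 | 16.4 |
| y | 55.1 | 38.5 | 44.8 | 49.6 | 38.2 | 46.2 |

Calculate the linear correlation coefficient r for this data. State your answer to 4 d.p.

n = 6, Σx = 88.4, Σy = 272.4, Σx² = 1477.18, Σy² = 12579.14, Σxy = 3837.19
nΣxy − ΣxΣy = 23023.14 − 24080.16 = -1057.02
nΣx² − (Σx)² = 8863.08 − 7814.56 = 1048.52; nΣy² − (Σy)² = 75474.84 − 74201.76 = 1273.08
r = -1057.02 / √(1048.52 × 1273.08) = -1057.02 / 1155.3570 ≈ -0.9149

-0.9149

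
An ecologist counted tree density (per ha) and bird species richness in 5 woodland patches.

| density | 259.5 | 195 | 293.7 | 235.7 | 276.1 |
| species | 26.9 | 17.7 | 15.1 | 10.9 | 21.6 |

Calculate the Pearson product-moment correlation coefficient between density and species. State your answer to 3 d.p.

n = 5, Σx = 1260, Σy = 92.2, Σx² = 323410.64, Σy² = 1850.28, Σxy = 23399.81
nΣxy − ΣxΣy = 116999.05 − 116172 = 827.05
nΣx² − (Σx)² = 1617053.2 − 1587600 = 29453.2; nΣy² − (Σy)² = 9251.4 − 8500.84 = 750.56
r = 827.05 / √(29453.2 × 750.56) = 827.05 / 4701.7437 ≈ 0.176

0.176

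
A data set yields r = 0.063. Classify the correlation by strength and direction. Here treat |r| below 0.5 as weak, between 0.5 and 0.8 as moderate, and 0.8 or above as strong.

weak positive

r = 0.063 > 0 so the relationship is positive.
|r| = 0.063, which falls in the weak range.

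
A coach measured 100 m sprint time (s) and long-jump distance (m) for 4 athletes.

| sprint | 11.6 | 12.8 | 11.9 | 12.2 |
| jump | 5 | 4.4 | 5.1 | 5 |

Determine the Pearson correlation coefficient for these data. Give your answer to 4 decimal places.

-0.8687

n = 4, Σx = 48.5, Σy = 19.5, Σx² = 588.85, Σy² = 95.37, Σxy = 236.01
nΣxy − ΣxΣy = 944.04 − 945.75 = -1.71
nΣx² − (Σx)² = 2355.4 − 2352.25 = 3.15; nΣy² − (Σy)² = 381.48 − 380.25 = 1.23
r = -1.71 / √(3.15 × 1.23) = -1.71 / 1.9684 ≈ -0.8687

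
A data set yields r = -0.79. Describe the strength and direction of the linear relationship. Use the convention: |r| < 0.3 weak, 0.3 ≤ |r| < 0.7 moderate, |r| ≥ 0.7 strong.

strong negative

r = -0.79 < 0 so the relationship is negative.
|r| = 0.79, which falls in the strong range.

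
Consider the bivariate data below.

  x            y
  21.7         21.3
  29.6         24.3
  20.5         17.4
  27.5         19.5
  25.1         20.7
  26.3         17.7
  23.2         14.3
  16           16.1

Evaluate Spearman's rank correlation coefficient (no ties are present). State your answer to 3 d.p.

Rank x: 3, 8, 2, 7, 5, 6, 4, 1
Rank y: 7, 8, 3, 5, 6, 4, 1, 2
d = rank(x) − rank(y): -4, 0, -1, 2, -1, 2, 3, -1; Σd² = 36
ρ = 1 − 6Σd² / [n(n²−1)] = 1 − 6×36 / (8×63) = 1 − 216/504 ≈ 0.571

0.571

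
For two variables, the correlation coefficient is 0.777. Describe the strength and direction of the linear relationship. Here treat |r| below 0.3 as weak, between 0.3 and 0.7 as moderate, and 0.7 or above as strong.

r = 0.777 > 0 so the relationship is positive.
|r| = 0.777, which falls in the strong range.

strong positive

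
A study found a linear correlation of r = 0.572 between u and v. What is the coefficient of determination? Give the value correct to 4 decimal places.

r² = (0.572)² = 0.3272

0.3272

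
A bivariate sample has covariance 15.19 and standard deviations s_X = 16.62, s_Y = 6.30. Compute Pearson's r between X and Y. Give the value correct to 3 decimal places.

0.145

r = Cov(X,Y) / (s_X · s_Y) = 15.19 / (16.62 × 6.30)
  = 15.19 / 104.7060 ≈ 0.145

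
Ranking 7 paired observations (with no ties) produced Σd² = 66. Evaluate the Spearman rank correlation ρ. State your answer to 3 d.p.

-0.179

ρ = 1 − 6Σd² / [n(n²−1)] = 1 − 6×66 / (7×48)
  = 1 − 396/336 = 1 − 1.1786 ≈ -0.179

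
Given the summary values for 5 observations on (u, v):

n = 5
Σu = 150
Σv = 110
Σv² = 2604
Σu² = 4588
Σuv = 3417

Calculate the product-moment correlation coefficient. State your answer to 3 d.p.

0.919

r = (nΣuv − ΣuΣv) / √[(nΣu² − (Σu)²)(nΣv² − (Σv)²)]
Numerator: 5×3417 − 150×110 = 585
Denominator: √[(22940 − 22500)(13020 − 12100)] = √[440 × 920] = 636.2389
r = 585 / 636.2389 ≈ 0.919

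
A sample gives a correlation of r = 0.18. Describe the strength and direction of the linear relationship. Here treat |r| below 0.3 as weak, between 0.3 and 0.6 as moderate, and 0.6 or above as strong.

r = 0.18 > 0 so the relationship is positive.
|r| = 0.18, which falls in the weak range.

weak positive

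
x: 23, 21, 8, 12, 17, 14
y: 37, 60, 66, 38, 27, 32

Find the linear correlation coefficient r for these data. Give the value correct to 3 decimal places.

n = 6, Σx = 95, Σy = 260, Σx² = 1663, Σy² = 12522, Σxy = 4002
nΣxy − ΣxΣy = 24012 − 24700 = -688
nΣx² − (Σx)² = 9978 − 9025 = 953; nΣy² − (Σy)² = 75132 − 67600 = 7532
r = -688 / √(953 × 7532) = -688 / 2679.1782 ≈ -0.257

-0.257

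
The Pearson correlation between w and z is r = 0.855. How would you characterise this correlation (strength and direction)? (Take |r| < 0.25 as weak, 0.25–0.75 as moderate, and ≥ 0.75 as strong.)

r = 0.855 > 0 so the relationship is positive.
|r| = 0.855, which falls in the strong range.

strong positive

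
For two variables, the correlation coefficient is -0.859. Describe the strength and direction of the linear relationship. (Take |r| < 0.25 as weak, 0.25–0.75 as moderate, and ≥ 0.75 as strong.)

r = -0.859 < 0 so the relationship is negative.
|r| = 0.859, which falls in the strong range.

strong negative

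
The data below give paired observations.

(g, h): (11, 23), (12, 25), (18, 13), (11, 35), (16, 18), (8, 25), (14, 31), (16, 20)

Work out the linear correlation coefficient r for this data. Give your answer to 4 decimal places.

-0.6325

n = 8, Σg = 106, Σh = 190, Σg² = 1482, Σh² = 4858, Σgh = 2414
nΣgh − ΣgΣh = 19312 − 20140 = -828
nΣg² − (Σg)² = 11856 − 11236 = 620; nΣh² − (Σh)² = 38864 − 36100 = 2764
r = -828 / √(620 × 2764) = -828 / 1309.0760 ≈ -0.6325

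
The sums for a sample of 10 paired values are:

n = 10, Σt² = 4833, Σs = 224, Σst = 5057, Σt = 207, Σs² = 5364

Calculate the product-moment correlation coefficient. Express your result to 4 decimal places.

0.9644

r = (nΣst − ΣsΣt) / √[(nΣs² − (Σs)²)(nΣt² − (Σt)²)]
Numerator: 10×5057 − 224×207 = 4202
Denominator: √[(53640 − 50176)(48330 − 42849)] = √[3464 × 5481] = 4357.3139
r = 4202 / 4357.3139 ≈ 0.9644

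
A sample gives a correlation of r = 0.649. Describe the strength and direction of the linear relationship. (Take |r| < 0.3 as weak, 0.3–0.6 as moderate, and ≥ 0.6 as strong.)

strong positive

r = 0.649 > 0 so the relationship is positive.
|r| = 0.649, which falls in the strong range.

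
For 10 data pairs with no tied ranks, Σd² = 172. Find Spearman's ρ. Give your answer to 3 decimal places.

-0.042

ρ = 1 − 6Σd² / [n(n²−1)] = 1 − 6×172 / (10×99)
  = 1 − 1032/990 = 1 − 1.0424 ≈ -0.042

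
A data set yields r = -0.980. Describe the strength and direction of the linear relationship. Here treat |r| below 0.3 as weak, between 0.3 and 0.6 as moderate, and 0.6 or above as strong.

r = -0.980 < 0 so the relationship is negative.
|r| = 0.980, which falls in the strong range.

strong negative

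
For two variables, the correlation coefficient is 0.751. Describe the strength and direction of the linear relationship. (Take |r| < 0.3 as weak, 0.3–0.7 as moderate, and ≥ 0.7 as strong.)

r = 0.751 > 0 so the relationship is positive.
|r| = 0.751, which falls in the strong range.

strong positive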